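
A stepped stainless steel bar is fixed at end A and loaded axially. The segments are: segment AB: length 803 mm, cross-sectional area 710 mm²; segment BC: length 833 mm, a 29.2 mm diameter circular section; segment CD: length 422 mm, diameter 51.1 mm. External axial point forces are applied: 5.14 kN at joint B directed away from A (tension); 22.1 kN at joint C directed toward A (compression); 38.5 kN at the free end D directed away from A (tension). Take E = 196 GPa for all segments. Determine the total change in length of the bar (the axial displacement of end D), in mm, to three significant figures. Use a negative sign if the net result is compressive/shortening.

0.269 mm

Internal axial forces (sectioning from the free end, tension +): N_CD = 38.5 kN, N_BC = 16.4 kN, N_AB = 21.54 kN.
A_BC = 669.7 mm².
A_CD = 2051 mm².
δ_AB = 21540·803/(710·196000) = 0.1243 mm
δ_BC = 16400·833/(669.7·196000) = 0.1041 mm
δ_CD = 38500·422/(2051·196000) = 0.04042 mm
δ = Σδ_i = 0.2688 mm.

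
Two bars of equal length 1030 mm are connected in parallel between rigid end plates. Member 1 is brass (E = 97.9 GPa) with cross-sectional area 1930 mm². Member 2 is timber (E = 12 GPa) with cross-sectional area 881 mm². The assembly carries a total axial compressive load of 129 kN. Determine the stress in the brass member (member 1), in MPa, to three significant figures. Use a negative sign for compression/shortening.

-63.3 MPa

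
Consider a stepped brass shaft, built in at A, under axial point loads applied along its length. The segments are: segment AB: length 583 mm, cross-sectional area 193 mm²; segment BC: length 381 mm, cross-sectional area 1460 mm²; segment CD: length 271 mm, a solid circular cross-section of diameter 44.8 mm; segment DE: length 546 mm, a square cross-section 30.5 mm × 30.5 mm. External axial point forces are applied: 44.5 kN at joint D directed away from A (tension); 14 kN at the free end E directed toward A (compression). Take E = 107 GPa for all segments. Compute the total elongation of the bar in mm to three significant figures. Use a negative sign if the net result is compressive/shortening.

0.908 mm

Internal axial forces (sectioning from the free end, tension +): N_DE = -14 kN, N_CD = 30.5 kN, N_BC = 30.5 kN, N_AB = 30.5 kN.
A_CD = 1576 mm².
A_DE = 930.2 mm².
δ_AB = 30500·583/(193·107000) = 0.861 mm
δ_BC = 30500·381/(1460·107000) = 0.07439 mm
δ_CD = 30500·271/(1576·107000) = 0.049 mm
δ_DE = -14000·546/(930.2·107000) = -0.0768 mm
δ = Σδ_i = 0.9076 mm.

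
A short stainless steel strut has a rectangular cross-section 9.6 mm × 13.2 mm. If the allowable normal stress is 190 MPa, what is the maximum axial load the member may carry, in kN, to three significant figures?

A = 126.7 mm².
P_max = σ_allow · A = 190 · 126.7 = 24080 N = 24.08 kN.

24.1 kN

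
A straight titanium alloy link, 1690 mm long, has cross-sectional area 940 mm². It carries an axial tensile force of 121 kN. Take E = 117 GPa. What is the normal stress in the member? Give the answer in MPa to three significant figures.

σ = N/A = 121000/940 = 128.7 MPa.

129 MPa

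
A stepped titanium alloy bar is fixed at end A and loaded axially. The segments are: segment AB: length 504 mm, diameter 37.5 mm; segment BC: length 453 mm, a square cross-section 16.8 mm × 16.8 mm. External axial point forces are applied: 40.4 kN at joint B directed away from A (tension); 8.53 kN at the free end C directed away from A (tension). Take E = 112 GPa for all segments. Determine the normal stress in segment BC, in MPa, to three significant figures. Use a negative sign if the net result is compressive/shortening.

Internal axial forces (sectioning from the free end, tension +): N_BC = 8.53 kN, N_AB = 48.93 kN.
A_BC = 282.2 mm².
σ_BC = N_BC/A_BC = 8530/282.2 = 30.22 MPa.

30.2 MPa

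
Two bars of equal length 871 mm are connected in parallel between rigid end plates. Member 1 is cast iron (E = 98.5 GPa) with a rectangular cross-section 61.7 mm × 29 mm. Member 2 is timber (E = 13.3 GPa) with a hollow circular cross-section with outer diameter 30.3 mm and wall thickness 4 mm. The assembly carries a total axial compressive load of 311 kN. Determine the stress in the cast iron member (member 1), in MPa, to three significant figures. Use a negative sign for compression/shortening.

-170 MPa

A_1 = 1789 mm².
A_2 = 330.5 mm².
Equal strain + equilibrium ⇒ each member carries load in proportion to AE: A₁E₁ = 176200000 N, A₂E₂ = 4396000 N, ΣAE = 180600000 N.
σ₁ = P·E₁/ΣAE = -311000·98500/180600000 = -169.6 MPa.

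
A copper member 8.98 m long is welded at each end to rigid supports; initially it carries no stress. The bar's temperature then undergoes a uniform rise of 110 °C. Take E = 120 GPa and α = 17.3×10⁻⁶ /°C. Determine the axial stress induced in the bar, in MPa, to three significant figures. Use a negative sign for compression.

Free thermal expansion αLΔT = 17.3e-6 · 8980 · 110 = 17.09 mm.
The walls impose strain ε = −(17.09)/8980 = -1.9030e-03; σ = Eε = 120000 · -1.9030e-03 = -228.4 MPa.

-228 MPa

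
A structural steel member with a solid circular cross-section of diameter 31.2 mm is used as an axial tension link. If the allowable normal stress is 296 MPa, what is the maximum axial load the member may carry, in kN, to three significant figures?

226 kN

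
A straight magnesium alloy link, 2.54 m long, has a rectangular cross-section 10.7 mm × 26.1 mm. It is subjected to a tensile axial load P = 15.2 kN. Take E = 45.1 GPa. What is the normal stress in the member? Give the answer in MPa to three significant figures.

A = 279.3 mm².
σ = N/A = 15200/279.3 = 54.43 MPa.

54.4 MPa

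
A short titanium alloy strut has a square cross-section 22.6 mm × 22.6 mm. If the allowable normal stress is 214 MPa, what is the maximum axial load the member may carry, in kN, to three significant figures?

109 kN

A = 510.8 mm².
P_max = σ_allow · A = 214 · 510.8 = 109300 N = 109.3 kN.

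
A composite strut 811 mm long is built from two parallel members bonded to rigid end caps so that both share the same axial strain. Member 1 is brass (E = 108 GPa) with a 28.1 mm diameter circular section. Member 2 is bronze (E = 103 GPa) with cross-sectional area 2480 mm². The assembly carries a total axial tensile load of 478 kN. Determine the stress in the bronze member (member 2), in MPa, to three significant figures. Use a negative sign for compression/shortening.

A_1 = 620.2 mm².
Equal strain + equilibrium ⇒ each member carries load in proportion to AE: A₁E₁ = 66980000 N, A₂E₂ = 255400000 N, ΣAE = 322400000 N.
σ₂ = P·E₂/ΣAE = 478000·103000/322400000 = 152.7 MPa.

153 MPa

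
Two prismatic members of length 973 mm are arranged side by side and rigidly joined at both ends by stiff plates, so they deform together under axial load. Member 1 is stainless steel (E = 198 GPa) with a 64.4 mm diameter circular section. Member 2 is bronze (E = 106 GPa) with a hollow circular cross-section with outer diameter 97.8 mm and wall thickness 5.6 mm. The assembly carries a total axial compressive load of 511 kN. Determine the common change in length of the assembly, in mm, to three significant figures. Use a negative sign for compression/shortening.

A_1 = 3257 mm².
A_2 = 1622 mm².
Equal strain + equilibrium ⇒ each member carries load in proportion to AE: A₁E₁ = 645000000 N, A₂E₂ = 171900000 N, ΣAE = 816900000 N.
δ = PL/ΣAE = -511000·973/816900000 = -0.6087 mm.

-0.609 mm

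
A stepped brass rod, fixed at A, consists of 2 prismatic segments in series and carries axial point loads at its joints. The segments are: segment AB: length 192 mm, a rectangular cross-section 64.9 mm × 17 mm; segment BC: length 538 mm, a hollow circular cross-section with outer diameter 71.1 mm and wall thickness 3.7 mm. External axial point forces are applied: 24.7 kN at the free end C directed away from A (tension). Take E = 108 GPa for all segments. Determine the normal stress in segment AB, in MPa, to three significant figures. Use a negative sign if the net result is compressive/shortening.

22.4 MPa

Internal axial forces (sectioning from the free end, tension +): N_BC = 24.7 kN, N_AB = 24.7 kN.
A_AB = 1103 mm².
σ_AB = N_AB/A_AB = 24700/1103 = 22.39 MPa.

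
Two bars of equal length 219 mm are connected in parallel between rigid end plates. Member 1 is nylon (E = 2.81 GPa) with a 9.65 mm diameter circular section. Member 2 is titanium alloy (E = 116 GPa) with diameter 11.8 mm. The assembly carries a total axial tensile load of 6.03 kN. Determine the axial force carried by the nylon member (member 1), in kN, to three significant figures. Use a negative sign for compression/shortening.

A_1 = 73.14 mm².
A_2 = 109.4 mm².
Equal strain + equilibrium ⇒ each member carries load in proportion to AE: A₁E₁ = 205500 N, A₂E₂ = 12690000 N, ΣAE = 12890000 N.
F₁ = P·A₁E₁/ΣAE = 6030·205500/12890000 = 96.13 N.

0.0961 kN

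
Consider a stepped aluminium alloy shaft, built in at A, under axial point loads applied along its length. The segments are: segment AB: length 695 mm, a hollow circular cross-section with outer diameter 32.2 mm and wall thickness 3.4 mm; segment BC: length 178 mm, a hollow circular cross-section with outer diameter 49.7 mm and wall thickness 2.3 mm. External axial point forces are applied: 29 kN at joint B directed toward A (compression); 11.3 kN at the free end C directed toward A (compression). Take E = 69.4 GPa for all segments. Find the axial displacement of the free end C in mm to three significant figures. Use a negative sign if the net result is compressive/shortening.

Internal axial forces (sectioning from the free end, tension +): N_BC = -11.3 kN, N_AB = -40.3 kN.
A_AB = 307.6 mm².
A_BC = 342.5 mm².
δ_AB = -40300·695/(307.6·69400) = -1.312 mm
δ_BC = -11300·178/(342.5·69400) = -0.08462 mm
δ = Σδ_i = -1.397 mm.

-1.40 mm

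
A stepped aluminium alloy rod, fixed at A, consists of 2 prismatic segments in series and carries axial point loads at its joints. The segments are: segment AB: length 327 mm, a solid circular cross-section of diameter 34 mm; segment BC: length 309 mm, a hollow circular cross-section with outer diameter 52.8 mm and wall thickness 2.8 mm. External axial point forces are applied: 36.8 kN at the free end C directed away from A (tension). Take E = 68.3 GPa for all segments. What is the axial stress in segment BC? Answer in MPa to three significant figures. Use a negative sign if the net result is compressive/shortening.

83.7 MPa

Internal axial forces (sectioning from the free end, tension +): N_BC = 36.8 kN, N_AB = 36.8 kN.
A_BC = 439.8 mm².
σ_BC = N_BC/A_BC = 36800/439.8 = 83.67 MPa.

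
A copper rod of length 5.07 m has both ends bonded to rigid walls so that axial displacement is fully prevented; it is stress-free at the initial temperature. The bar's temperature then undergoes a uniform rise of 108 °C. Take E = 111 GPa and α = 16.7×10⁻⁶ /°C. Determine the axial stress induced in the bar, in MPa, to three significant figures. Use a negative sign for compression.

-200 MPa

Free thermal expansion αLΔT = 16.7e-6 · 5070 · 108 = 9.144 mm.
The walls impose strain ε = −(9.144)/5070 = -1.8036e-03; σ = Eε = 111000 · -1.8036e-03 = -200.2 MPa.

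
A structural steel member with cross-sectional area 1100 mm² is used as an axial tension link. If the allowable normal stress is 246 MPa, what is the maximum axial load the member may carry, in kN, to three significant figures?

271 kN

P_max = σ_allow · A = 246 · 1100 = 270600 N = 270.6 kN.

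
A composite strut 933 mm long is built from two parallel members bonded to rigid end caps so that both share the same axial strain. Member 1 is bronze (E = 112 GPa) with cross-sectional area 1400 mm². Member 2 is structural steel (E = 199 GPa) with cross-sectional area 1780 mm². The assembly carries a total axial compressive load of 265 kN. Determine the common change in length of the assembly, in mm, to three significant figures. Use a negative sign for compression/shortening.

Equal strain + equilibrium ⇒ each member carries load in proportion to AE: A₁E₁ = 156800000 N, A₂E₂ = 354200000 N, ΣAE = 511000000 N.
δ = PL/ΣAE = -265000·933/511000000 = -0.4838 mm.

-0.484 mm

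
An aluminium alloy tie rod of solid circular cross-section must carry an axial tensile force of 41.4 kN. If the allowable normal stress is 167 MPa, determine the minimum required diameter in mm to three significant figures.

Required area A ≥ P/σ_allow = 41400/167 = 247.9 mm².
For a solid circular section, d ≥ √(4A/π) = 17.77 mm.

17.8 mm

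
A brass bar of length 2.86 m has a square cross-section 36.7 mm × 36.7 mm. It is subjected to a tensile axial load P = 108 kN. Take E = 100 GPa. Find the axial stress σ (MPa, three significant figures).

A = 1347 mm².
σ = N/A = 108000/1347 = 80.18 MPa.

80.2 MPa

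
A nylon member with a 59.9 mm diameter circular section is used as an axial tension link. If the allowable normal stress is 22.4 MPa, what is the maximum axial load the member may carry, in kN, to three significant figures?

A = 2818 mm².
P_max = σ_allow · A = 22.4 · 2818 = 63120 N = 63.12 kN.

63.1 kN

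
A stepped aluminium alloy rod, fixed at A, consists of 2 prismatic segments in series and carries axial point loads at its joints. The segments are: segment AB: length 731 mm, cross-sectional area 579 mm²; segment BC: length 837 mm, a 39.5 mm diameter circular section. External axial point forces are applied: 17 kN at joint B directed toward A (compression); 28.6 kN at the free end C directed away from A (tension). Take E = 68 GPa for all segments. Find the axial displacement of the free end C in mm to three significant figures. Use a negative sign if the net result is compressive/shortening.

0.503 mm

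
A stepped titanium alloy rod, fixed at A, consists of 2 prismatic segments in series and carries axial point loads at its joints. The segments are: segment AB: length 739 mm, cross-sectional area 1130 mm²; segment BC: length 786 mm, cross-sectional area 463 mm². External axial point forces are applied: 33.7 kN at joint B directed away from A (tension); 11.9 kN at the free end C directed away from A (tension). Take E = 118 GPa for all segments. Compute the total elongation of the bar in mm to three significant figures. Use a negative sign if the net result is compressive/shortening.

0.424 mm

Internal axial forces (sectioning from the free end, tension +): N_BC = 11.9 kN, N_AB = 45.6 kN.
δ_AB = 45600·739/(1130·118000) = 0.2527 mm
δ_BC = 11900·786/(463·118000) = 0.1712 mm
δ = Σδ_i = 0.4239 mm.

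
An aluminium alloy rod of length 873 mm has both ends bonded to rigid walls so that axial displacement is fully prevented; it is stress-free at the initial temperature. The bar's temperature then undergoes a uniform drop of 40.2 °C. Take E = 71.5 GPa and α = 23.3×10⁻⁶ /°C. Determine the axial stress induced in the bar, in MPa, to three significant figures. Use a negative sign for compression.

Free thermal expansion αLΔT = 23.3e-6 · 873 · -40.2 = -0.8177 mm.
The walls impose strain ε = −(-0.8177)/873 = 9.3666e-04; σ = Eε = 71500 · 9.3666e-04 = 66.97 MPa.

67.0 MPa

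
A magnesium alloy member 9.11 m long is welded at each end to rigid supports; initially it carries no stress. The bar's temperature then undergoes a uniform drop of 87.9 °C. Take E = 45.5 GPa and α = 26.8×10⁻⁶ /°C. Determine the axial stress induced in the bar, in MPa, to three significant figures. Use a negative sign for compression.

Free thermal expansion αLΔT = 26.8e-6 · 9110 · -87.9 = -21.46 mm.
The walls impose strain ε = −(-21.46)/9110 = 2.3557e-03; σ = Eε = 45500 · 2.3557e-03 = 107.2 MPa.

107 MPa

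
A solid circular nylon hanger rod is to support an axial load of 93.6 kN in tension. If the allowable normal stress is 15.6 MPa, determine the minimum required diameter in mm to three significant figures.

Required area A ≥ P/σ_allow = 93600/15.6 = 6000 mm².
For a solid circular section, d ≥ √(4A/π) = 87.4 mm.

87.4 mm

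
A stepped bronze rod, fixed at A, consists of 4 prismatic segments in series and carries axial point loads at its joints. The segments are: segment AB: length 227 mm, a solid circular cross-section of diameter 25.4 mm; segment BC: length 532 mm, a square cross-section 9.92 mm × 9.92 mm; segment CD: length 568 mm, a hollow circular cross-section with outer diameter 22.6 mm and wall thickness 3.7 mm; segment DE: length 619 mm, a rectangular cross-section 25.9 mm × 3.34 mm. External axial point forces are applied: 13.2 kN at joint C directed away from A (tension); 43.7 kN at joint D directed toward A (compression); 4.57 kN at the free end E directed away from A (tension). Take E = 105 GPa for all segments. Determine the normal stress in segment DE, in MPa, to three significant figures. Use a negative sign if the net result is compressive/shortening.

Internal axial forces (sectioning from the free end, tension +): N_DE = 4.57 kN, N_CD = -39.13 kN, N_BC = -25.93 kN, N_AB = -25.93 kN.
A_DE = 86.51 mm².
σ_DE = N_DE/A_DE = 4570/86.51 = 52.83 MPa.

52.8 MPa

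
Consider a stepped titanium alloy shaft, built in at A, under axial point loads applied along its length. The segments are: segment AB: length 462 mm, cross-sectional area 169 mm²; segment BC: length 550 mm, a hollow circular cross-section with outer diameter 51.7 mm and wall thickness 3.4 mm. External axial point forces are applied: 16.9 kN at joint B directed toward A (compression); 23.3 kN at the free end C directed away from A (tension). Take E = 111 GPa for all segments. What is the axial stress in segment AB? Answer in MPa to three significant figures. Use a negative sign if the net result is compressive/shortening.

Internal axial forces (sectioning from the free end, tension +): N_BC = 23.3 kN, N_AB = 6.4 kN.
σ_AB = N_AB/A_AB = 6400/169 = 37.87 MPa.

37.9 MPa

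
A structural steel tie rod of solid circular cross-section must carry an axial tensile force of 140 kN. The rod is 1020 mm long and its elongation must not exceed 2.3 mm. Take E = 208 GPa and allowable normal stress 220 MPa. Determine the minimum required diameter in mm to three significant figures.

Required area A ≥ P/σ_allow = 140000/220 = 636.4 mm².
For a solid circular section, d ≥ √(4A/π) = 28.46 mm.
Elongation limit: A ≥ PL/(Eδ_allow) = 140000·1020/(208000·2.3) = 298.5 mm² ⇒ d ≥ 19.5 mm.
The stress limit governs.

28.5 mm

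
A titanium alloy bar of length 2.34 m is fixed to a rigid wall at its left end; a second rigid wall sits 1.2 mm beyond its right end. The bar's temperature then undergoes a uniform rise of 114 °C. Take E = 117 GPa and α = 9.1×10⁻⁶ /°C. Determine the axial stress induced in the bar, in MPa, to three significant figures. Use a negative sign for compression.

Free thermal expansion αLΔT = 9.1e-6 · 2340 · 114 = 2.428 mm.
The walls engage after the gap closes; constrained expansion = 2.428 − 1.2 = 1.228 mm.
The walls impose strain ε = −(1.228)/2340 = -5.2458e-04; σ = Eε = 117000 · -5.2458e-04 = -61.38 MPa.

-61.4 MPa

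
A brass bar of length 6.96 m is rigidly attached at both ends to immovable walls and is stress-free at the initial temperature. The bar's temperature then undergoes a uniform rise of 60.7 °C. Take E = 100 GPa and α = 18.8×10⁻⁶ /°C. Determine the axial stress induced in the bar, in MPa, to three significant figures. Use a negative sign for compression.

Free thermal expansion αLΔT = 18.8e-6 · 6960 · 60.7 = 7.942 mm.
The walls impose strain ε = −(7.942)/6960 = -1.1412e-03; σ = Eε = 100000 · -1.1412e-03 = -114.1 MPa.

-114 MPa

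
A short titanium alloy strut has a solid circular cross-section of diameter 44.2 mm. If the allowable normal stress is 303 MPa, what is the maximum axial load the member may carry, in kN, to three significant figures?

465 kN

A = 1534 mm².
P_max = σ_allow · A = 303 · 1534 = 464900 N = 464.9 kN.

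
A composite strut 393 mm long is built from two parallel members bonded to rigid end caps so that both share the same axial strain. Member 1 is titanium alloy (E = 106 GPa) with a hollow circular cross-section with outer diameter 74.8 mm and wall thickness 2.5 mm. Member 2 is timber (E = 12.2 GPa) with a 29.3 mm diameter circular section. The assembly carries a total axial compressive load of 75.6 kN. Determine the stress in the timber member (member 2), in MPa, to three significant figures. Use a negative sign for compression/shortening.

A_1 = 567.8 mm².
A_2 = 674.3 mm².
Equal strain + equilibrium ⇒ each member carries load in proportion to AE: A₁E₁ = 60190000 N, A₂E₂ = 8226000 N, ΣAE = 68420000 N.
σ₂ = P·E₂/ΣAE = -75600·12200/68420000 = -13.48 MPa.

-13.5 MPa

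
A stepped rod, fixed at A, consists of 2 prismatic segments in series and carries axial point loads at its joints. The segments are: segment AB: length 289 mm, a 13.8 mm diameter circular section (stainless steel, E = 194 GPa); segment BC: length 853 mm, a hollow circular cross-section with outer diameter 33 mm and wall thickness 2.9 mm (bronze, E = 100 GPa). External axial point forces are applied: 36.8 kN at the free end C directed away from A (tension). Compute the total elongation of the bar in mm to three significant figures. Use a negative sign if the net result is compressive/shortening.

1.51 mm

Internal axial forces (sectioning from the free end, tension +): N_BC = 36.8 kN, N_AB = 36.8 kN.
A_AB = 149.6 mm².
A_BC = 274.2 mm².
δ_AB = 36800·289/(149.6·194000) = 0.3665 mm
δ_BC = 36800·853/(274.2·100000) = 1.145 mm
δ = Σδ_i = 1.511 mm.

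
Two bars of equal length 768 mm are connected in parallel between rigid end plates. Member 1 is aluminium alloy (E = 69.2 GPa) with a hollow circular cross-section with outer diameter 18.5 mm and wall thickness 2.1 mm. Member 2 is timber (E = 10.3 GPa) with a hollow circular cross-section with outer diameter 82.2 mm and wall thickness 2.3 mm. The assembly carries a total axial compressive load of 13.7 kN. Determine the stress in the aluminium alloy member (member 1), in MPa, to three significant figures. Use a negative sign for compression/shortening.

-70.6 MPa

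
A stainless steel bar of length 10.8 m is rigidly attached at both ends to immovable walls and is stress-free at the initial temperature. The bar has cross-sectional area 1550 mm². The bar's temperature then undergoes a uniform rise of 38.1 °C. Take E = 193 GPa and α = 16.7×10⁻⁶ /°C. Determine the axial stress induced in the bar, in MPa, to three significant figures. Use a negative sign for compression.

-123 MPa

Free thermal expansion αLΔT = 16.7e-6 · 10800 · 38.1 = 6.872 mm.
The walls impose strain ε = −(6.872)/10800 = -6.3627e-04; σ = Eε = 193000 · -6.3627e-04 = -122.8 MPa.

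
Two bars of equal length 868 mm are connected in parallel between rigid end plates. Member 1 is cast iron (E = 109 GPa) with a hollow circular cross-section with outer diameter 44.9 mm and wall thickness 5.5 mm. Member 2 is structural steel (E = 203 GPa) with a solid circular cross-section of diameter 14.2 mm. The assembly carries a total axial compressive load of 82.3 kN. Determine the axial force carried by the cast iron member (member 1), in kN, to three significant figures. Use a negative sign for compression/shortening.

-57.4 kN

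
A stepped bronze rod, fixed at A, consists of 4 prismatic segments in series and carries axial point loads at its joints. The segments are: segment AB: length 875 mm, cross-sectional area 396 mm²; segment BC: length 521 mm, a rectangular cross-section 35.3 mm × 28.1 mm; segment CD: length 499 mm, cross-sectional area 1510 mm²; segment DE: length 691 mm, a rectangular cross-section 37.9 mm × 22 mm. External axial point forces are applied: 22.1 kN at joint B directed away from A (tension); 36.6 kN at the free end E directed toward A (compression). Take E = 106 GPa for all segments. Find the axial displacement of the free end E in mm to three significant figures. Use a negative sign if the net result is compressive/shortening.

-0.884 mm

Internal axial forces (sectioning from the free end, tension +): N_DE = -36.6 kN, N_CD = -36.6 kN, N_BC = -36.6 kN, N_AB = -14.5 kN.
A_BC = 991.9 mm².
A_DE = 833.8 mm².
δ_AB = -14500·875/(396·106000) = -0.3023 mm
δ_BC = -36600·521/(991.9·106000) = -0.1814 mm
δ_CD = -36600·499/(1510·106000) = -0.1141 mm
δ_DE = -36600·691/(833.8·106000) = -0.2861 mm
δ = Σδ_i = -0.8839 mm.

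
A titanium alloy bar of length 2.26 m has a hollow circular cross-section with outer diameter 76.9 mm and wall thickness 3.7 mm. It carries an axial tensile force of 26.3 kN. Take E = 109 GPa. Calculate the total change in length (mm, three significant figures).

A = 850.9 mm².
δ_mech = NL/(AE) = 26300·2260/(850.9·109000) = 0.6409 mm.

0.641 mm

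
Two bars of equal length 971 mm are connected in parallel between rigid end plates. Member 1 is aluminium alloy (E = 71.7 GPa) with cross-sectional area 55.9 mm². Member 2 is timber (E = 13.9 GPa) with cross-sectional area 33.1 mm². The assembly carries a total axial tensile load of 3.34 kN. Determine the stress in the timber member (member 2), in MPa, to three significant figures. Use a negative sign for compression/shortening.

10.4 MPa

Equal strain + equilibrium ⇒ each member carries load in proportion to AE: A₁E₁ = 4008000 N, A₂E₂ = 460100 N, ΣAE = 4468000 N.
σ₂ = P·E₂/ΣAE = 3340·13900/4468000 = 10.39 MPa.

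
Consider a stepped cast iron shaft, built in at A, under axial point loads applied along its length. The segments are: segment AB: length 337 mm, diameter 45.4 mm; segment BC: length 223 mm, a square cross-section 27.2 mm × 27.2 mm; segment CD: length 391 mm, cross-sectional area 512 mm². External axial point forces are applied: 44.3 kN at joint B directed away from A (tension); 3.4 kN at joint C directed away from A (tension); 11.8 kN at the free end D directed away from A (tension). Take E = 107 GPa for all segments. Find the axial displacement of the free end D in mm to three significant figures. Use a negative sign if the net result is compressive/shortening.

0.243 mm

Internal axial forces (sectioning from the free end, tension +): N_CD = 11.8 kN, N_BC = 15.2 kN, N_AB = 59.5 kN.
A_AB = 1619 mm².
A_BC = 739.8 mm².
δ_AB = 59500·337/(1619·107000) = 0.1158 mm
δ_BC = 15200·223/(739.8·107000) = 0.04282 mm
δ_CD = 11800·391/(512·107000) = 0.08422 mm
δ = Σδ_i = 0.2428 mm.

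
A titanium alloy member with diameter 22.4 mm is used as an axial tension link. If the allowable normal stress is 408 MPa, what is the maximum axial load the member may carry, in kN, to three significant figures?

161 kN

A = 394.1 mm².
P_max = σ_allow · A = 408 · 394.1 = 160800 N = 160.8 kN.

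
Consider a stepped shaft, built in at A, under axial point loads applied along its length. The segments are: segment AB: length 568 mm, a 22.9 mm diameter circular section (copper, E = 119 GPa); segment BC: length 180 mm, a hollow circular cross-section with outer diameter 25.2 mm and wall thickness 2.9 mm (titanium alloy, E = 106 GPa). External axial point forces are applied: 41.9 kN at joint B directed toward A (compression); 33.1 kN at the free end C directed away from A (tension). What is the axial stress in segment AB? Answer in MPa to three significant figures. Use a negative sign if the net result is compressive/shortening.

-21.4 MPa

Internal axial forces (sectioning from the free end, tension +): N_BC = 33.1 kN, N_AB = -8.8 kN.
A_AB = 411.9 mm².
σ_AB = N_AB/A_AB = -8800/411.9 = -21.37 MPa.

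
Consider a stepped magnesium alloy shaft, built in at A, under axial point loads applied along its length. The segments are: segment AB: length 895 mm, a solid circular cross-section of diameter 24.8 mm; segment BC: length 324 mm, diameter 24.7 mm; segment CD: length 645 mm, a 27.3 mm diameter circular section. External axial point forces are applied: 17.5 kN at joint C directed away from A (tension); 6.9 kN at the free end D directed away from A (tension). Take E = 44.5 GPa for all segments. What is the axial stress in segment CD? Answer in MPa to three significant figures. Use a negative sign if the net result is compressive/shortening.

Internal axial forces (sectioning from the free end, tension +): N_CD = 6.9 kN, N_BC = 24.4 kN, N_AB = 24.4 kN.
A_CD = 585.3 mm².
σ_CD = N_CD/A_CD = 6900/585.3 = 11.79 MPa.

11.8 MPa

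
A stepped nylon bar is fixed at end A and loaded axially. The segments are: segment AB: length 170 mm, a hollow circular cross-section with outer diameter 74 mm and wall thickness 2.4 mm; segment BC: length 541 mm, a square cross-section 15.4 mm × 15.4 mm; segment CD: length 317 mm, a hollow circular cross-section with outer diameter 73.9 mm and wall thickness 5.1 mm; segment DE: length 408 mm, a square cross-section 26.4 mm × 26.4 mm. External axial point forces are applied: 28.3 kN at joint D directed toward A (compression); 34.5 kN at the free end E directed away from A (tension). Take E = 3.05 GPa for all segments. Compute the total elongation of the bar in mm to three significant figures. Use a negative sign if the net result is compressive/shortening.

12.5 mm

Internal axial forces (sectioning from the free end, tension +): N_DE = 34.5 kN, N_CD = 6.2 kN, N_BC = 6.2 kN, N_AB = 6.2 kN.
A_AB = 539.9 mm².
A_BC = 237.2 mm².
A_CD = 1102 mm².
A_DE = 697 mm².
δ_AB = 6200·170/(539.9·3050) = 0.6401 mm
δ_BC = 6200·541/(237.2·3050) = 4.637 mm
δ_CD = 6200·317/(1102·3050) = 0.5846 mm
δ_DE = 34500·408/(697·3050) = 6.622 mm
δ = Σδ_i = 12.48 mm.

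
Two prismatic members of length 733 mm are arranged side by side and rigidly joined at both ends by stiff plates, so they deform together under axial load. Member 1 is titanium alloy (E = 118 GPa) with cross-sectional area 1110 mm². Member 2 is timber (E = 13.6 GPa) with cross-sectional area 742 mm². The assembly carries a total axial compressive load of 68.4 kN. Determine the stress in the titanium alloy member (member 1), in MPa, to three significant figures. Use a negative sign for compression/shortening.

-57.2 MPa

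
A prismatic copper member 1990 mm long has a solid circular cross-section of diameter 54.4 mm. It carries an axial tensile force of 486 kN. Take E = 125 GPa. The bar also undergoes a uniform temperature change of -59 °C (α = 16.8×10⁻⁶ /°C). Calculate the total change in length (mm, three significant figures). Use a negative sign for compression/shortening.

A = 2324 mm².
δ_mech = NL/(AE) = 486000·1990/(2324·125000) = 3.329 mm.
δ_thermal = αLΔT = 16.8e-6·1990·-59 = -1.972 mm.
δ = δ_mech + δ_thermal = 1.356 mm.

1.36 mm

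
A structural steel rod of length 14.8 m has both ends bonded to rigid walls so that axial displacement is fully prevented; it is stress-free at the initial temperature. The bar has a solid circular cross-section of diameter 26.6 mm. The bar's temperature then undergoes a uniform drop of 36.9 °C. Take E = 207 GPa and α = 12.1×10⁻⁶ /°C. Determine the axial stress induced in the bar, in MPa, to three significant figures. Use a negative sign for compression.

92.4 MPa

Free thermal expansion αLΔT = 12.1e-6 · 14800 · -36.9 = -6.608 mm.
The walls impose strain ε = −(-6.608)/14800 = 4.4649e-04; σ = Eε = 207000 · 4.4649e-04 = 92.42 MPa.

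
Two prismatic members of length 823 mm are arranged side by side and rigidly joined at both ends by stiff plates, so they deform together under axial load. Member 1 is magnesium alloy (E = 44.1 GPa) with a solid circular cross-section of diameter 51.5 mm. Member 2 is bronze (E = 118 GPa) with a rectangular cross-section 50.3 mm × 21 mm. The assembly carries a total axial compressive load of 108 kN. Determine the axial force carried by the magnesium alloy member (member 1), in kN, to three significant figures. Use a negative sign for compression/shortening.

-45.8 kN

A_1 = 2083 mm².
A_2 = 1056 mm².
Equal strain + equilibrium ⇒ each member carries load in proportion to AE: A₁E₁ = 91860000 N, A₂E₂ = 124600000 N, ΣAE = 216500000 N.
F₁ = P·A₁E₁/ΣAE = -108000·91860000/216500000 = -45820 N.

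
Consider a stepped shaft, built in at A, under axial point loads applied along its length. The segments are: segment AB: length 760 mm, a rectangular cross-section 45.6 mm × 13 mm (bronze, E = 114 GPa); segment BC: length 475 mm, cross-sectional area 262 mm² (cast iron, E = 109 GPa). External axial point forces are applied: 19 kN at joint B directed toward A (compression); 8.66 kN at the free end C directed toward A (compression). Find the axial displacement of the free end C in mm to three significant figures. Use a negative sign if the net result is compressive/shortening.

Internal axial forces (sectioning from the free end, tension +): N_BC = -8.66 kN, N_AB = -27.66 kN.
A_AB = 592.8 mm².
δ_AB = -27660·760/(592.8·114000) = -0.3111 mm
δ_BC = -8660·475/(262·109000) = -0.144 mm
δ = Σδ_i = -0.4551 mm.

-0.455 mm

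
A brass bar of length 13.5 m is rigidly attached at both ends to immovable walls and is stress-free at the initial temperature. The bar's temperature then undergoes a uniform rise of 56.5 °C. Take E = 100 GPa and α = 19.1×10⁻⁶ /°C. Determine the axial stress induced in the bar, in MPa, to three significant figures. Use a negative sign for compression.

-108 MPa

Free thermal expansion αLΔT = 19.1e-6 · 13500 · 56.5 = 14.57 mm.
The walls impose strain ε = −(14.57)/13500 = -1.0792e-03; σ = Eε = 100000 · -1.0792e-03 = -107.9 MPa.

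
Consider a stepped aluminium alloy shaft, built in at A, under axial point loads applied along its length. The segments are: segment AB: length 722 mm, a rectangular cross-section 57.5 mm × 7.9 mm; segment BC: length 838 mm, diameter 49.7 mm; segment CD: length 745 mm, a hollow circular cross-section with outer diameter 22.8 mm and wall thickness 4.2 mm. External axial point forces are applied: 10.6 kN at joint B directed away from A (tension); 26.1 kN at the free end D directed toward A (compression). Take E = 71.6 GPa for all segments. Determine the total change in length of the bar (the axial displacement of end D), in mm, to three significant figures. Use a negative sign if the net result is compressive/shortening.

Internal axial forces (sectioning from the free end, tension +): N_CD = -26.1 kN, N_BC = -26.1 kN, N_AB = -15.5 kN.
A_AB = 454.2 mm².
A_BC = 1940 mm².
A_CD = 245.4 mm².
δ_AB = -15500·722/(454.2·71600) = -0.3441 mm
δ_BC = -26100·838/(1940·71600) = -0.1575 mm
δ_CD = -26100·745/(245.4·71600) = -1.107 mm
δ = Σδ_i = -1.608 mm.

-1.61 mm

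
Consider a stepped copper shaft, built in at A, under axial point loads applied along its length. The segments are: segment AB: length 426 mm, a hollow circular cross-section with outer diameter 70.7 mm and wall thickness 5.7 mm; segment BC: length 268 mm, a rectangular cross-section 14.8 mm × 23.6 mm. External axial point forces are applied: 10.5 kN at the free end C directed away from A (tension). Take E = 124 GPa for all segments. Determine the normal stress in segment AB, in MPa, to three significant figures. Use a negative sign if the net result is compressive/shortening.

Internal axial forces (sectioning from the free end, tension +): N_BC = 10.5 kN, N_AB = 10.5 kN.
A_AB = 1164 mm².
σ_AB = N_AB/A_AB = 10500/1164 = 9.021 MPa.

9.02 MPa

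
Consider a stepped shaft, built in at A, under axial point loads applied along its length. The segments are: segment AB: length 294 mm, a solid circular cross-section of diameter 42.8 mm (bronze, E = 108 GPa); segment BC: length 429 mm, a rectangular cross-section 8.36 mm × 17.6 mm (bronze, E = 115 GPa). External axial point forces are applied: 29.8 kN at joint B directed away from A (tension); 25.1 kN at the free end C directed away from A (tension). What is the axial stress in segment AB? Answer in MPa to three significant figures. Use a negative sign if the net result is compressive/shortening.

Internal axial forces (sectioning from the free end, tension +): N_BC = 25.1 kN, N_AB = 54.9 kN.
A_AB = 1439 mm².
σ_AB = N_AB/A_AB = 54900/1439 = 38.16 MPa.

38.2 MPa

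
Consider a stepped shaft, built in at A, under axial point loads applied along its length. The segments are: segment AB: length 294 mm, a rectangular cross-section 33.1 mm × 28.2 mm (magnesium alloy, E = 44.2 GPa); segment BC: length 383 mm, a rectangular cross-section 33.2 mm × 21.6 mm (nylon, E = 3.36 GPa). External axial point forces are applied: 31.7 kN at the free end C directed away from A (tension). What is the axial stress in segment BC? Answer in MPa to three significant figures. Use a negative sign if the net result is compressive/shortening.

Internal axial forces (sectioning from the free end, tension +): N_BC = 31.7 kN, N_AB = 31.7 kN.
A_BC = 717.1 mm².
σ_BC = N_BC/A_BC = 31700/717.1 = 44.2 MPa.

44.2 MPa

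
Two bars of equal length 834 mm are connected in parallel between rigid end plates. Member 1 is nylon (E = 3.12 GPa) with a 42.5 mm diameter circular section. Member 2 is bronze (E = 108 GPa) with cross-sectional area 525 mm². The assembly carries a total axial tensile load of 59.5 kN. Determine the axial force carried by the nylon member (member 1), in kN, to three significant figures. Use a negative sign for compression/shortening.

4.31 kN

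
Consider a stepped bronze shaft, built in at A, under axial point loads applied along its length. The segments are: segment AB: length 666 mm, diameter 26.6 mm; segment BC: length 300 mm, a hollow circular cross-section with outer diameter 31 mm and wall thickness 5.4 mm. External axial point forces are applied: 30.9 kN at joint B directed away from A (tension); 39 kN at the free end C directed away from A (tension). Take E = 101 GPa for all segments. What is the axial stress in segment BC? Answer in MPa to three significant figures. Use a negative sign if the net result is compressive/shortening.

Internal axial forces (sectioning from the free end, tension +): N_BC = 39 kN, N_AB = 69.9 kN.
A_BC = 434.3 mm².
σ_BC = N_BC/A_BC = 39000/434.3 = 89.8 MPa.

89.8 MPa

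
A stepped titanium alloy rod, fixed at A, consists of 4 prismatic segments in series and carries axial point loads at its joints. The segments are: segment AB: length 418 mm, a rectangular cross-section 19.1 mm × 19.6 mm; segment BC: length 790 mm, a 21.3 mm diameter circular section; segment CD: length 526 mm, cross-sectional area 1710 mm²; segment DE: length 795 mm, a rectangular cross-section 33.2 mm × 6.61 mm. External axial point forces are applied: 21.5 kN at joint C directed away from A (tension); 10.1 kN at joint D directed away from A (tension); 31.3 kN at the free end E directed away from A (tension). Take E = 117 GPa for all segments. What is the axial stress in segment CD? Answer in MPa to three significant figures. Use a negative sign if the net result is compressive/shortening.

24.2 MPa

Internal axial forces (sectioning from the free end, tension +): N_DE = 31.3 kN, N_CD = 41.4 kN, N_BC = 62.9 kN, N_AB = 62.9 kN.
σ_CD = N_CD/A_CD = 41400/1710 = 24.21 MPa.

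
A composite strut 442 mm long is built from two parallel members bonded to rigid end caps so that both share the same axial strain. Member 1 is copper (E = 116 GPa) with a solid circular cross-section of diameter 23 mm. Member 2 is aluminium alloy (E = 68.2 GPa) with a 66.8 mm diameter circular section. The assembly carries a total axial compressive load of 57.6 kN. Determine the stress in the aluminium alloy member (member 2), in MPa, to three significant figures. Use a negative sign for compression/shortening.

-13.7 MPa

A_1 = 415.5 mm².
A_2 = 3505 mm².
Equal strain + equilibrium ⇒ each member carries load in proportion to AE: A₁E₁ = 48200000 N, A₂E₂ = 239000000 N, ΣAE = 287200000 N.
σ₂ = P·E₂/ΣAE = -57600·68200/287200000 = -13.68 MPa.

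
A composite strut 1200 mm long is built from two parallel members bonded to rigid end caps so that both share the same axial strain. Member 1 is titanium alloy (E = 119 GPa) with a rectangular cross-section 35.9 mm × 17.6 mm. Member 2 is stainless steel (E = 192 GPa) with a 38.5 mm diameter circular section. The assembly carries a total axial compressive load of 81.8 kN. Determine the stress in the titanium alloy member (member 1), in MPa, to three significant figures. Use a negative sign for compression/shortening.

-32.6 MPa

A_1 = 631.8 mm².
A_2 = 1164 mm².
Equal strain + equilibrium ⇒ each member carries load in proportion to AE: A₁E₁ = 75190000 N, A₂E₂ = 223500000 N, ΣAE = 298700000 N.
σ₁ = P·E₁/ΣAE = -81800·119000/298700000 = -32.59 MPa.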